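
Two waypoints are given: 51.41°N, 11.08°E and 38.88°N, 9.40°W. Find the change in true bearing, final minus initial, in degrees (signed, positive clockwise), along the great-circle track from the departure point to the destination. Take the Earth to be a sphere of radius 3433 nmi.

-14.7°

At departure: θ₁ = atan2(sin Δλ cos φ₂, cos φ₁ sin φ₂ − sin φ₁ cos φ₂ cos Δλ) = 236.76°
At arrival: θ₂ = atan2(sin Δλ cos φ₁, −cos φ₂ sin φ₁ + sin φ₂ cos φ₁ cos Δλ) = 222.08°
Δθ = θ₂ − θ₁ = -14.7°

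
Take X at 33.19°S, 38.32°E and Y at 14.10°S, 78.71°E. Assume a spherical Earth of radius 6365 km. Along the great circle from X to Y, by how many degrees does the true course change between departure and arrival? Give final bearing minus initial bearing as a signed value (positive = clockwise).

At departure: θ₁ = atan2(sin Δλ cos φ₂, cos φ₁ sin φ₂ − sin φ₁ cos φ₂ cos Δλ) = 72.31°
At arrival: θ₂ = atan2(sin Δλ cos φ₁, −cos φ₂ sin φ₁ + sin φ₂ cos φ₁ cos Δλ) = 55.29°
Δθ = θ₂ − θ₁ = -17.0°

-17.0°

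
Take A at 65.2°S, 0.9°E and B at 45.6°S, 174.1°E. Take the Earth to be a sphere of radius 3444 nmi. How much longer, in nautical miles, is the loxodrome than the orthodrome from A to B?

Great circle: cos σ = sin φ₁ sin φ₂ + cos φ₁ cos φ₂ cos Δλ,  σ = 1.2056 rad → d_gc = 4151.9 nmi
Rhumb line: Δψ = +0.6185, q = Δφ/Δψ = 0.5531, d_rh = R√(Δφ²+q²Δλ²) = 5877.6 nmi
Excess = 5877.6 − 4151.9 = 1725.7 ≈ 1726 nmi

1726 nmi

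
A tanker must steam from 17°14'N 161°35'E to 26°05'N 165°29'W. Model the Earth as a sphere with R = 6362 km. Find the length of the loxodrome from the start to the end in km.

3534 km

Δψ = ln[tan(π/4+φ₂/2)/tan(π/4+φ₁/2)] = +0.1664;  Δφ = +0.1545 rad,  Δλ = +0.5748 rad
q = Δφ/Δψ = 0.9282
d = R·√(Δφ² + q²Δλ²) = 6362·0.55543 = 3534 km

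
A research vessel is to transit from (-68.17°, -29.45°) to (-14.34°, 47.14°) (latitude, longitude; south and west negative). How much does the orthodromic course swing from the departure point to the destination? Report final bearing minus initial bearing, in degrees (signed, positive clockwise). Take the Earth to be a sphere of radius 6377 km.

-60.6°

Initial bearing θ₁ = atan2(sin Δλ cos φ₂, cos φ₁ sin φ₂ − sin φ₁ cos φ₂ cos Δλ) = 82.95°
Final bearing θ₂ = (initial bearing from the destination back to the start) + 180° = 22.39°
Δθ = θ₂ − θ₁ = -60.6°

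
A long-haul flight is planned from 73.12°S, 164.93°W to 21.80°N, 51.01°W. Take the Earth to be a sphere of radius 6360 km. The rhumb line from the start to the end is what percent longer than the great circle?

6.7%

Great circle: σ = 2.0541 rad → d_gc = Rσ = 13063.9 km
Rhumb: Δφ = +1.6567, Δλ = +1.9883, Δψ = +2.2980, q = Δφ/Δψ = 0.7209 → d_rh = R√(Δφ²+q²Δλ²) = 13932.8 km
Excess = (13932.8 − 13063.9) / 13063.9 = 868.9 / 13063.9 = 6.651% ≈ 6.7%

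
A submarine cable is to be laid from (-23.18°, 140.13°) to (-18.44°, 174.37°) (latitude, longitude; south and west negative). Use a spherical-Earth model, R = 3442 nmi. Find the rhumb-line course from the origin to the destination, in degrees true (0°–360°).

Meridional parts: M(φ₁)=-0.4161, M(φ₂)=-0.3275 → ΔM = +0.0885;  Δλ = +0.5976 rad
tan C = Δλ / ΔM = +6.7499 → C = 81.57°

81.6°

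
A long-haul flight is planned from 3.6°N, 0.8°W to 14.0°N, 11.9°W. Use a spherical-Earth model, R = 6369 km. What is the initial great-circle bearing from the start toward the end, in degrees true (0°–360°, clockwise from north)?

314.2°

θ = atan2( sin Δλ·cos φ₂ ,  cos φ₁ sin φ₂ − sin φ₁ cos φ₂ cos Δλ )
  = atan2(-0.1868, +0.1817) = 314.20°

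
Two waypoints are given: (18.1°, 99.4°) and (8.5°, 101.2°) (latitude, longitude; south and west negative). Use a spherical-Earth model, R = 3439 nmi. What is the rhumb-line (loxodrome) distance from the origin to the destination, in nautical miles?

Δψ = ln[tan(π/4+φ₂/2)/tan(π/4+φ₁/2)] = -0.1724;  Δφ = -0.1676 rad,  Δλ = +0.0314 rad
q = Δφ/Δψ = 0.9719
d = R·√(Δφ² + q²Δλ²) = 3439·0.17031 = 586 nmi

586 nmi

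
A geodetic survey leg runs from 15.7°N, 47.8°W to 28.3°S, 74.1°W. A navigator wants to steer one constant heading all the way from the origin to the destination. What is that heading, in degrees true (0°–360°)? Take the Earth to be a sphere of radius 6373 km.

Meridional parts: M(φ₁)=+0.2775, M(φ₂)=-0.5153 → ΔM = -0.7928;  Δλ = -0.4590 rad
tan C = Δλ / ΔM = +0.5790 → C = 210.07°

210.1°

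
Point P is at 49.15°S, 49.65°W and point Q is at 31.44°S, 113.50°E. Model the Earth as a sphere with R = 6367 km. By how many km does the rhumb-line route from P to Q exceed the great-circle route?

2941 km

Great circle: cos σ = sin φ₁ sin φ₂ + cos φ₁ cos φ₂ cos Δλ,  σ = 1.7108 rad → d_gc = 10892.6 km
Rhumb line: Δψ = +0.4093, q = Δφ/Δψ = 0.7553, d_rh = R√(Δφ²+q²Δλ²) = 13833.6 km
Excess = 13833.6 − 10892.6 = 2941.0 ≈ 2941 km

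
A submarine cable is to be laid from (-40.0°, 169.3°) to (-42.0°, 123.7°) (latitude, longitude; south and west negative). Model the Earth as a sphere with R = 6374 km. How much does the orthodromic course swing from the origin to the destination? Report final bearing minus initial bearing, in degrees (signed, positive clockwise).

At departure: θ₁ = atan2(sin Δλ cos φ₂, cos φ₁ sin φ₂ − sin φ₁ cos φ₂ cos Δλ) = 251.43°
At arrival: θ₂ = atan2(sin Δλ cos φ₁, −cos φ₂ sin φ₁ + sin φ₂ cos φ₁ cos Δλ) = 282.27°
Δθ = θ₂ − θ₁ = +30.8°

+30.8°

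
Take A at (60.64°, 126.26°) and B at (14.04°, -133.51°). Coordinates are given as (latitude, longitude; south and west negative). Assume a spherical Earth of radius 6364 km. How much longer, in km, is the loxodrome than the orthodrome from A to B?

Great circle: cos σ = sin φ₁ sin φ₂ + cos φ₁ cos φ₂ cos Δλ,  σ = 1.4435 rad → d_gc = 9186.4 km
Rhumb line: Δψ = -1.0920, q = Δφ/Δψ = 0.7448, d_rh = R√(Δφ²+q²Δλ²) = 9774.8 km
Excess = 9774.8 − 9186.4 = 588.4 ≈ 588 km

588 km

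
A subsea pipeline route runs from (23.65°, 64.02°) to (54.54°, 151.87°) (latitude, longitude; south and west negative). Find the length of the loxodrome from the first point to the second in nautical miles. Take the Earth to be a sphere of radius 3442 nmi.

4389 nmi

Δψ = ln[tan(π/4+φ₂/2)/tan(π/4+φ₁/2)] = +0.7153;  Δφ = +0.5391 rad,  Δλ = +1.5333 rad
q = Δφ/Δψ = 0.7537
d = R·√(Δφ² + q²Δλ²) = 3442·1.27522 = 4389 nmi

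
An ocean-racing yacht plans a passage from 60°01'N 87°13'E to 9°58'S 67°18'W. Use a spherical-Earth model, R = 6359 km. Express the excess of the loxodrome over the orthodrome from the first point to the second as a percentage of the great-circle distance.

14.3%

Great circle: σ = 2.2071 rad → d_gc = Rσ = 14035.0 km
Rhumb: Δφ = -1.2214, Δλ = -2.6968, Δψ = -1.4924, q = Δφ/Δψ = 0.8185 → d_rh = R√(Δφ²+q²Δλ²) = 16041.5 km
Excess = (16041.5 − 14035.0) / 14035.0 = 2006.5 / 14035.0 = 14.30% ≈ 14.3%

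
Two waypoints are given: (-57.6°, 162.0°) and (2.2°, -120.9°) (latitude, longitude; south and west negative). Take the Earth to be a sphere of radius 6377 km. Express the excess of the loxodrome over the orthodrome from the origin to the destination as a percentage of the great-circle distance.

2.3%

Great circle: σ = 1.4836 rad → d_gc = Rσ = 9460.7 km
Rhumb: Δφ = +1.0437, Δλ = +1.3456, Δψ = +1.2745, q = Δφ/Δψ = 0.8189 → d_rh = R√(Δφ²+q²Δλ²) = 9679.0 km
Excess = (9679.0 − 9460.7) / 9460.7 = 218.3 / 9460.7 = 2.31% ≈ 2.3%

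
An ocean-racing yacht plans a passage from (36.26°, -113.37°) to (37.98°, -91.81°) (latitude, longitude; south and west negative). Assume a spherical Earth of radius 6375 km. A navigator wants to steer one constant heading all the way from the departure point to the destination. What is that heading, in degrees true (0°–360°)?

Meridional parts: M(φ₁)=+0.6799, M(φ₂)=+0.7175 → ΔM = +0.0377;  Δλ = +0.3763 rad
tan C = Δλ / ΔM = +9.9942 → C = 84.29°

84.3°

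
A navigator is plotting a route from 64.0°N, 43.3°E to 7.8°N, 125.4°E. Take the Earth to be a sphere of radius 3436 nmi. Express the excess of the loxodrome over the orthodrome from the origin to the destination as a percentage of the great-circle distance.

3.9%

Great circle: σ = 1.3881 rad → d_gc = Rσ = 4769.5 nmi
Rhumb: Δφ = -0.9809, Δλ = +1.4329, Δψ = -1.3294, q = Δφ/Δψ = 0.7379 → d_rh = R√(Δφ²+q²Δλ²) = 4955.4 nmi
Excess = (4955.4 − 4769.5) / 4769.5 = 185.9 / 4769.5 = 3.90% ≈ 3.9%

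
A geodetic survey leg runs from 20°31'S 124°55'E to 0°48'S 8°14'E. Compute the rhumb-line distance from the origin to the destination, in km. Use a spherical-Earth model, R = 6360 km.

Δψ = ln[tan(π/4+φ₂/2)/tan(π/4+φ₁/2)] = +0.3520;  Δφ = +0.3441 rad,  Δλ = -2.0365 rad
q = Δφ/Δψ = 0.9775
d = R·√(Δφ² + q²Δλ²) = 6360·2.02029 = 12849 km

12849 km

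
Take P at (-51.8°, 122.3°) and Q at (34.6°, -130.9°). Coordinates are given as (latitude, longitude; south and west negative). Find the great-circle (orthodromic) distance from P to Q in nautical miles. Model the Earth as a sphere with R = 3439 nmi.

cos σ = sin φ₁ sin φ₂ + cos φ₁ cos φ₂ cos Δλ
      = sin(-51.80°)sin(34.60°) + cos(-51.80°)cos(34.60°)cos(106.80°) = -0.5934
σ = 126.397° → d = Rσ = 3439·2.20604 = 7587 nmi

7587 nmi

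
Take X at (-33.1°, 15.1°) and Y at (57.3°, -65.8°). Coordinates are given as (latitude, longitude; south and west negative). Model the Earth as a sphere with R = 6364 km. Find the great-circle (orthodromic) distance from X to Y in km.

12532 km

cos σ = sin φ₁ sin φ₂ + cos φ₁ cos φ₂ cos Δλ
      = sin(-33.10°)sin(57.30°) + cos(-33.10°)cos(57.30°)cos(-80.90°) = -0.3880
σ = 112.828° → d = Rσ = 6364·1.96923 = 12532 km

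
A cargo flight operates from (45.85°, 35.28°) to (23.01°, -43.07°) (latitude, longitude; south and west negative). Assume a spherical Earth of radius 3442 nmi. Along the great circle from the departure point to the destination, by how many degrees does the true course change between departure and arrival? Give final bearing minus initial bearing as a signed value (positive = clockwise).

Initial bearing θ₁ = atan2(sin Δλ cos φ₂, cos φ₁ sin φ₂ − sin φ₁ cos φ₂ cos Δλ) = 278.76°
Final bearing θ₂ = (initial bearing from the destination back to the start) + 180° = 228.41°
Δθ = θ₂ − θ₁ = -50.3°

-50.3°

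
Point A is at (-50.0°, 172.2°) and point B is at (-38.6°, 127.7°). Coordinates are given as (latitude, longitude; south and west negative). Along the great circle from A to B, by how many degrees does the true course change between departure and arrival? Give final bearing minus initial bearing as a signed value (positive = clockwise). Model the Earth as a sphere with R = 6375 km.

+32.0°

At departure: θ₁ = atan2(sin Δλ cos φ₂, cos φ₁ sin φ₂ − sin φ₁ cos φ₂ cos Δλ) = 272.72°
At arrival: θ₂ = atan2(sin Δλ cos φ₁, −cos φ₂ sin φ₁ + sin φ₂ cos φ₁ cos Δλ) = 304.76°
Δθ = θ₂ − θ₁ = +32.0°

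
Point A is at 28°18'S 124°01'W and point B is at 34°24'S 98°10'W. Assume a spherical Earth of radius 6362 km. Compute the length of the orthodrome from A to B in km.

Haversine: a = sin²(Δφ/2)+cos φ₁ cos φ₂ sin²(Δλ/2) = 0.03918;  σ = 2·atan2(√a,√(1−a))
σ = 22.832° → d = Rσ = 6362·0.39850 = 2535 km

2535 km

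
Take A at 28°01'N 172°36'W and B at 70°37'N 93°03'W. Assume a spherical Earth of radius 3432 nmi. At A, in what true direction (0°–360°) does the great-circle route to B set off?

22.1°

θ = atan2( sin Δλ·cos φ₂ ,  cos φ₁ sin φ₂ − sin φ₁ cos φ₂ cos Δλ )
  = atan2(+0.3264, +0.8045) = 22.08°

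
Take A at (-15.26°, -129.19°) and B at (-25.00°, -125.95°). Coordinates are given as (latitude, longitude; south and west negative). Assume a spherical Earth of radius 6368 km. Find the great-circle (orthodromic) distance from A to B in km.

1134 km

cos σ = sin φ₁ sin φ₂ + cos φ₁ cos φ₂ cos Δλ
      = sin(-15.26°)sin(-25.00°) + cos(-15.26°)cos(-25.00°)cos(3.24°) = 0.9842
σ = 10.202° → d = Rσ = 6368·0.17807 = 1134 km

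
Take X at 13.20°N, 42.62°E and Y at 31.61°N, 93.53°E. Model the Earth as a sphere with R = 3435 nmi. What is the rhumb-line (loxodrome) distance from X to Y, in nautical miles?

Rhumb course C = atan2(Δλ, Δψ) with Δψ = ln[tan(π/4+φ₂/2)/tan(π/4+φ₁/2)] = +0.3496, Δλ = +0.8885 → C = 68.52°
d = R·|Δφ| / |cos C| = 3435·0.32132 / 0.36611 = 3015 nmi

3015 nmi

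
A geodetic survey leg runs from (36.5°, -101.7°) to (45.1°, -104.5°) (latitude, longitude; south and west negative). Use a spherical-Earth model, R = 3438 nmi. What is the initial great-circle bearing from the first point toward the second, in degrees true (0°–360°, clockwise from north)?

N = sin Δλ·cos φ₂ = -0.0345;  D = cos φ₁ sin φ₂ − sin φ₁ cos φ₂ cos Δλ = +0.1500
initial course = atan2(N, D) = 347.06°

347.1°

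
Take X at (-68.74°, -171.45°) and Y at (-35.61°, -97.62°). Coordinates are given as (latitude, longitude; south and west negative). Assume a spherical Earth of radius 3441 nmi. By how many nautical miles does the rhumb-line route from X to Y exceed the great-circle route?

Great circle: cos σ = sin φ₁ sin φ₂ + cos φ₁ cos φ₂ cos Δλ,  σ = 0.8960 rad → d_gc = 3083.1 nmi
Rhumb line: Δψ = +1.0071, q = Δφ/Δψ = 0.5742, d_rh = R√(Δφ²+q²Δλ²) = 3231.1 nmi
Excess = 3231.1 − 3083.1 = 148.0 ≈ 148 nmi

148 nmi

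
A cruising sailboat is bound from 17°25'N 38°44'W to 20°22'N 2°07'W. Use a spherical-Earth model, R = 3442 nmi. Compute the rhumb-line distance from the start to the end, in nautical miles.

Rhumb course C = atan2(Δλ, Δψ) with Δψ = ln[tan(π/4+φ₂/2)/tan(π/4+φ₁/2)] = +0.0544, Δλ = +0.6391 → C = 85.13°
d = R·|Δφ| / |cos C| = 3442·0.05149 / 0.08486 = 2088 nmi

2088 nmi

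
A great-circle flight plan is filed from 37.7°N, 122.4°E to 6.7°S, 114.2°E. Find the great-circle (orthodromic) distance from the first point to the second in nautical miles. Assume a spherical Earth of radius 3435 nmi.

cos σ = sin φ₁ sin φ₂ + cos φ₁ cos φ₂ cos Δλ
      = sin(37.70°)sin(-6.70°) + cos(37.70°)cos(-6.70°)cos(-8.20°) = 0.7064
σ = 45.054° → d = Rσ = 3435·0.78634 = 2701 nmi

2701 nmi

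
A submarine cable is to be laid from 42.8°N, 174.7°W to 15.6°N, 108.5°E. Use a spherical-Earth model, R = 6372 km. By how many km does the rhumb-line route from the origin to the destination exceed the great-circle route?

169 km

Great circle: cos σ = sin φ₁ sin φ₂ + cos φ₁ cos φ₂ cos Δλ,  σ = 1.2195 rad → d_gc = 7770.8 km
Rhumb line: Δψ = -0.5524, q = Δφ/Δψ = 0.8594, d_rh = R√(Δφ²+q²Δλ²) = 7939.4 km
Excess = 7939.4 − 7770.8 = 168.6 ≈ 169 km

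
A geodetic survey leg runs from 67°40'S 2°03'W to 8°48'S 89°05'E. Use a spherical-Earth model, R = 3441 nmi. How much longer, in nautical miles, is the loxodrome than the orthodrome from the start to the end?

270 nmi

Great circle: cos σ = sin φ₁ sin φ₂ + cos φ₁ cos φ₂ cos Δλ,  σ = 1.4363 rad → d_gc = 4942.3 nmi
Rhumb line: Δψ = +1.4683, q = Δφ/Δψ = 0.6997, d_rh = R√(Δφ²+q²Δλ²) = 5212.0 nmi
Excess = 5212.0 − 4942.3 = 269.7 ≈ 270 nmi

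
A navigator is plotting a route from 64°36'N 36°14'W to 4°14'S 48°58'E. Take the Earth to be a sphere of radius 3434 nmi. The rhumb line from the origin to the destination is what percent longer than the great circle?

3.5%

Great circle: σ = 1.6017 rad → d_gc = Rσ = 5500.2 nmi
Rhumb: Δφ = -1.2014, Δλ = +1.4870, Δψ = -1.5640, q = Δφ/Δψ = 0.7681 → d_rh = R√(Δφ²+q²Δλ²) = 5692.5 nmi
Excess = (5692.5 − 5500.2) / 5500.2 = 192.3 / 5500.2 = 3.50% ≈ 3.5%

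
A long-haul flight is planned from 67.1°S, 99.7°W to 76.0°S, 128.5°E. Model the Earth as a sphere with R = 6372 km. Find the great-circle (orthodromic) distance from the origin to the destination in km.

Haversine: a = sin²(Δφ/2)+cos φ₁ cos φ₂ sin²(Δλ/2) = 0.08446;  σ = 2·atan2(√a,√(1−a))
σ = 33.791° → d = Rσ = 6372·0.58976 = 3758 km

3758 km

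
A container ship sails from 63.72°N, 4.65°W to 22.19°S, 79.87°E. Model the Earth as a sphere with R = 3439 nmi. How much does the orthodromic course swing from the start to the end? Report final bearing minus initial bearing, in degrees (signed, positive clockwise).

Initial bearing θ₁ = atan2(sin Δλ cos φ₂, cos φ₁ sin φ₂ − sin φ₁ cos φ₂ cos Δλ) = 104.97°
Final bearing θ₂ = (initial bearing from the destination back to the start) + 180° = 152.49°
Δθ = θ₂ − θ₁ = +47.5°

+47.5°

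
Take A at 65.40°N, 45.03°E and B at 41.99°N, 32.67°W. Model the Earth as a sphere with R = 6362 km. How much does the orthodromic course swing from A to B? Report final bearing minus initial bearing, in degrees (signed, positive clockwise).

At departure: θ₁ = atan2(sin Δλ cos φ₂, cos φ₁ sin φ₂ − sin φ₁ cos φ₂ cos Δλ) = 280.49°
At arrival: θ₂ = atan2(sin Δλ cos φ₁, −cos φ₂ sin φ₁ + sin φ₂ cos φ₁ cos Δλ) = 213.42°
Δθ = θ₂ − θ₁ = -67.1°

-67.1°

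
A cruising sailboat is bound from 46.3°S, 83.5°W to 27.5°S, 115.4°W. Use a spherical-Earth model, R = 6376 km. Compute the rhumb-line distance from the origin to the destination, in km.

Rhumb course C = atan2(Δλ, Δψ) with Δψ = ln[tan(π/4+φ₂/2)/tan(π/4+φ₁/2)] = +0.4143, Δλ = -0.5568 → C = 306.65°
d = R·|Δφ| / |cos C| = 6376·0.32812 / 0.59698 = 3504 km

3504 km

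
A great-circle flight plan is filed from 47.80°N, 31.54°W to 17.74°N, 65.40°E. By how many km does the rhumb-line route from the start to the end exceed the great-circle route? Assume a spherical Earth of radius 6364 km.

420 km

Great circle: cos σ = sin φ₁ sin φ₂ + cos φ₁ cos φ₂ cos Δλ,  σ = 1.4218 rad → d_gc = 9048.5 km
Rhumb line: Δψ = -0.6376, q = Δφ/Δψ = 0.8229, d_rh = R√(Δφ²+q²Δλ²) = 9468.5 km
Excess = 9468.5 − 9048.5 = 420.0 ≈ 420 km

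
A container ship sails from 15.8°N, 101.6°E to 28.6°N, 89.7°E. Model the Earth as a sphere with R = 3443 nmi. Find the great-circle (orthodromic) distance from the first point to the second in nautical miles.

1013 nmi

Haversine: a = sin²(Δφ/2)+cos φ₁ cos φ₂ sin²(Δλ/2) = 0.02150;  σ = 2·atan2(√a,√(1−a))
σ = 16.865° → d = Rσ = 3443·0.29434 = 1013 nmi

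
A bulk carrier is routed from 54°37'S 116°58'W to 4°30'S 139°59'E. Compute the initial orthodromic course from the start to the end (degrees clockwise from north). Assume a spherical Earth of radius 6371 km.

N = sin Δλ·cos φ₂ = -0.9712;  D = cos φ₁ sin φ₂ − sin φ₁ cos φ₂ cos Δλ = -0.2290
initial course = atan2(N, D) = 256.73°

256.7°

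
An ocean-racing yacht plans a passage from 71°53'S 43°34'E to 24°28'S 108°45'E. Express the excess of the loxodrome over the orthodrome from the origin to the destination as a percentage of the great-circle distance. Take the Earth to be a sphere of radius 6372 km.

Great circle: σ = 1.0328 rad → d_gc = Rσ = 6580.9 km
Rhumb: Δφ = +0.8276, Δλ = +1.1377, Δψ = +1.3955, q = Δφ/Δψ = 0.5930 → d_rh = R√(Δφ²+q²Δλ²) = 6803.6 km
Excess = (6803.6 − 6580.9) / 6580.9 = 222.7 / 6580.9 = 3.38% ≈ 3.4%

3.4%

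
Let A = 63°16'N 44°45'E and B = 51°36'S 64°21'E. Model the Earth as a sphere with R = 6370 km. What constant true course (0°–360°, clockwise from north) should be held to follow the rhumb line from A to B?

Δψ = ln[tan(π/4+φ₂/2)/tan(π/4+φ₁/2)] = -2.4920
Δλ = +0.3421 rad (taken the short way round)
course = atan2(Δλ, Δψ) = 172.18°

172.2°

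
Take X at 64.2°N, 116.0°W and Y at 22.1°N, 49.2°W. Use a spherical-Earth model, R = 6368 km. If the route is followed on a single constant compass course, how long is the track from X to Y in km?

6891 km

Δψ = ln[tan(π/4+φ₂/2)/tan(π/4+φ₁/2)] = -1.0782;  Δφ = -0.7348 rad,  Δλ = +1.1659 rad
q = Δφ/Δψ = 0.6815
d = R·√(Δφ² + q²Δλ²) = 6368·1.08219 = 6891 km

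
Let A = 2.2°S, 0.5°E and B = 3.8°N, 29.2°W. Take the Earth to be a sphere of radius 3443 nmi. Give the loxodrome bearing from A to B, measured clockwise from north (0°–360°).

281.4°

Meridional parts: M(φ₁)=-0.0384, M(φ₂)=+0.0664 → ΔM = +0.1048;  Δλ = -0.5184 rad
tan C = Δλ / ΔM = -4.9473 → C = 281.43°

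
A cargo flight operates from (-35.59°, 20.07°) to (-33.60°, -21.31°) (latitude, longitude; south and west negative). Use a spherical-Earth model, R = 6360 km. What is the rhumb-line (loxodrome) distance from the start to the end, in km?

3787 km

Δψ = ln[tan(π/4+φ₂/2)/tan(π/4+φ₁/2)] = +0.0422;  Δφ = +0.0347 rad,  Δλ = -0.7222 rad
q = Δφ/Δψ = 0.8231
d = R·√(Δφ² + q²Δλ²) = 6360·0.59547 = 3787 km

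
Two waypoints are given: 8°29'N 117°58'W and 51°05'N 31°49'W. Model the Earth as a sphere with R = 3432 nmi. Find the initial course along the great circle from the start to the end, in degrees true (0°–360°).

N = sin Δλ·cos φ₂ = +0.6268;  D = cos φ₁ sin φ₂ − sin φ₁ cos φ₂ cos Δλ = +0.7633
initial course = atan2(N, D) = 39.39°

39.4°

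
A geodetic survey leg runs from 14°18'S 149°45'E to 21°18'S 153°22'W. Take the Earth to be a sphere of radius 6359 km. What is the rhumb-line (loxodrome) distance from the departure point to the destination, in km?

Rhumb course C = atan2(Δλ, Δψ) with Δψ = ln[tan(π/4+φ₂/2)/tan(π/4+φ₁/2)] = -0.1284, Δλ = +0.9928 → C = 97.37°
d = R·|Δφ| / |cos C| = 6359·0.12217 / 0.12827 = 6057 km

6057 km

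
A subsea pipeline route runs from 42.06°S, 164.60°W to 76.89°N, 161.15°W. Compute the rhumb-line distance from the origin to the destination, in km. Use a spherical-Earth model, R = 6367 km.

13221 km

Δψ = ln[tan(π/4+φ₂/2)/tan(π/4+φ₁/2)] = +2.9742;  Δφ = +2.0761 rad,  Δλ = +0.0602 rad
q = Δφ/Δψ = 0.6980
d = R·√(Δφ² + q²Δλ²) = 6367·2.07649 = 13221 km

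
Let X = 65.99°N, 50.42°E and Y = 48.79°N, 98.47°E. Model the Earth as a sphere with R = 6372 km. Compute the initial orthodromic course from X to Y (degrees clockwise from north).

N = sin Δλ·cos φ₂ = +0.4900;  D = cos φ₁ sin φ₂ − sin φ₁ cos φ₂ cos Δλ = -0.0962
initial course = atan2(N, D) = 101.11°

101.1°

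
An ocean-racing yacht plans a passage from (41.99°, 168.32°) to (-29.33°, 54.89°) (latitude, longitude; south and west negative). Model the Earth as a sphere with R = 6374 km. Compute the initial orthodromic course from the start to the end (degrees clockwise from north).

260.6°

N = sin Δλ·cos φ₂ = -0.7999;  D = cos φ₁ sin φ₂ − sin φ₁ cos φ₂ cos Δλ = -0.1322
initial course = atan2(N, D) = 260.62°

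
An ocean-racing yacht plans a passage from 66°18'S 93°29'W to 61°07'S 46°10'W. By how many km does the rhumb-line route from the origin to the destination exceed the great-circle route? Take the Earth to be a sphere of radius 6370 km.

Great circle: cos σ = sin φ₁ sin φ₂ + cos φ₁ cos φ₂ cos Δλ,  σ = 0.3671 rad → d_gc = 2338.2 km
Rhumb line: Δψ = +0.2049, q = Δφ/Δψ = 0.4415, d_rh = R√(Δφ²+q²Δλ²) = 2393.2 km
Excess = 2393.2 − 2338.2 = 55.0 ≈ 55 km

55 km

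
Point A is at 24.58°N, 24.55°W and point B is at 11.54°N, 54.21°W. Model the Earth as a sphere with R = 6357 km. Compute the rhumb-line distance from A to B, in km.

Δψ = ln[tan(π/4+φ₂/2)/tan(π/4+φ₁/2)] = -0.2400;  Δφ = -0.2276 rad,  Δλ = -0.5177 rad
q = Δφ/Δψ = 0.9482
d = R·√(Δφ² + q²Δλ²) = 6357·0.54106 = 3440 km

3440 km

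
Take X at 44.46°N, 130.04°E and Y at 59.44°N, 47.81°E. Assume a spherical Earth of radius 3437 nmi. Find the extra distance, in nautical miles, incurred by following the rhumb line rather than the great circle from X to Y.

178 nmi

Great circle: cos σ = sin φ₁ sin φ₂ + cos φ₁ cos φ₂ cos Δλ,  σ = 0.8603 rad → d_gc = 2956.97 nmi
Rhumb line: Δψ = +0.4295, q = Δφ/Δψ = 0.6088, d_rh = R√(Δφ²+q²Δλ²) = 3134.51 nmi
Excess = 3134.51 − 2956.97 = 177.54 ≈ 178 nmi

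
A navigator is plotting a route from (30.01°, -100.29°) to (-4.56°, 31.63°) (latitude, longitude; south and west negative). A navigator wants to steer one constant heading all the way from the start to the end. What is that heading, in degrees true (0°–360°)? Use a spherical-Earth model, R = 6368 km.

Δψ = ln[tan(π/4+φ₂/2)/tan(π/4+φ₁/2)] = -0.6292
Δλ = +2.3024 rad (taken the short way round)
course = atan2(Δλ, Δψ) = 105.28°

105.3°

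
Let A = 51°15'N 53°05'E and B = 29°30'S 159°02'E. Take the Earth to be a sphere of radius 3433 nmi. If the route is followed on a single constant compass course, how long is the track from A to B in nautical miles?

Δψ = ln[tan(π/4+φ₂/2)/tan(π/4+φ₁/2)] = -1.5843;  Δφ = -1.4094 rad,  Δλ = +1.8492 rad
q = Δφ/Δψ = 0.8896
d = R·√(Δφ² + q²Δλ²) = 3433·2.16613 = 7436 nmi

7436 nmi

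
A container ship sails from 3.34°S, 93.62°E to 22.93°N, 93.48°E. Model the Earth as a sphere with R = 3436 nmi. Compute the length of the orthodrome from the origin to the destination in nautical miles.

cos σ = sin φ₁ sin φ₂ + cos φ₁ cos φ₂ cos Δλ
      = sin(-3.34°)sin(22.93°) + cos(-3.34°)cos(22.93°)cos(-0.14°) = 0.8967
σ = 26.270° → d = Rσ = 3436·0.45850 = 1575 nmi

1575 nmi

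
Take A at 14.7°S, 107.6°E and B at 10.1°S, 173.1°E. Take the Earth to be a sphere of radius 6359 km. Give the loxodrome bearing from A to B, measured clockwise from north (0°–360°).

Δψ = ln[tan(π/4+φ₂/2)/tan(π/4+φ₁/2)] = +0.0822
Δλ = +1.1432 rad (taken the short way round)
course = atan2(Δλ, Δψ) = 85.89°

85.9°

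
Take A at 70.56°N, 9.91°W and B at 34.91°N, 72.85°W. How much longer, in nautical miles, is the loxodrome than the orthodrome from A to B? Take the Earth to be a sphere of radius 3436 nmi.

100 nmi

Great circle: cos σ = sin φ₁ sin φ₂ + cos φ₁ cos φ₂ cos Δλ,  σ = 0.8449 rad → d_gc = 2903.0 nmi
Rhumb line: Δψ = -1.1135, q = Δφ/Δψ = 0.5588, d_rh = R√(Δφ²+q²Δλ²) = 3003.2 nmi
Excess = 3003.2 − 2903.0 = 100.2 ≈ 100 nmi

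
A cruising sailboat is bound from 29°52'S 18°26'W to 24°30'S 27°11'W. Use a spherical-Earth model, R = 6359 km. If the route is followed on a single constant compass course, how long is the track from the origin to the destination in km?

Rhumb course C = atan2(Δλ, Δψ) with Δψ = ln[tan(π/4+φ₂/2)/tan(π/4+φ₁/2)] = +0.1054, Δλ = -0.1527 → C = 304.60°
d = R·|Δφ| / |cos C| = 6359·0.09367 / 0.56785 = 1049 km

1049 km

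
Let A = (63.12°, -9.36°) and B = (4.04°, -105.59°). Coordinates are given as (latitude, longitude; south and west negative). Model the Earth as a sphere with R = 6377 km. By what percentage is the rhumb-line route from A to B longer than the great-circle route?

Great circle: σ = 1.5569 rad → d_gc = Rσ = 9928.3 km
Rhumb: Δφ = -1.0311, Δλ = -1.6795, Δψ = -1.3608, q = Δφ/Δψ = 0.7577 → d_rh = R√(Δφ²+q²Δλ²) = 10445.1 km
Excess = (10445.1 − 9928.3) / 9928.3 = 516.8 / 9928.3 = 5.21% ≈ 5.2%

5.2%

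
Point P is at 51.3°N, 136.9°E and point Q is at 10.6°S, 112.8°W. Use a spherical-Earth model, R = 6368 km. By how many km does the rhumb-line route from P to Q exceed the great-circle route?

433 km

Great circle: cos σ = sin φ₁ sin φ₂ + cos φ₁ cos φ₂ cos Δλ,  σ = 1.9356 rad → d_gc = 12326.0 km
Rhumb line: Δψ = -1.2325, q = Δφ/Δψ = 0.8765, d_rh = R√(Δφ²+q²Δλ²) = 12759.1 km
Excess = 12759.1 − 12326.0 = 433.1 ≈ 433 km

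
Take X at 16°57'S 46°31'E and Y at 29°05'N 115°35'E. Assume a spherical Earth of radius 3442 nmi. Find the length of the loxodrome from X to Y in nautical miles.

4872 nmi

Δψ = ln[tan(π/4+φ₂/2)/tan(π/4+φ₁/2)] = +0.8312;  Δφ = +0.8034 rad,  Δλ = +1.2054 rad
q = Δφ/Δψ = 0.9666
d = R·√(Δφ² + q²Δλ²) = 3442·1.41536 = 4872 nmi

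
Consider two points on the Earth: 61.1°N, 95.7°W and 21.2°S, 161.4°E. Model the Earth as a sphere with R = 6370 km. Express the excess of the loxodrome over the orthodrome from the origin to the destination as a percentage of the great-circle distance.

3.3%

Great circle: σ = 2.0011 rad → d_gc = Rσ = 12747.2 km
Rhumb: Δφ = -1.4364, Δλ = -1.7959, Δψ = -1.7348, q = Δφ/Δψ = 0.8280 → d_rh = R√(Δφ²+q²Δλ²) = 13170.1 km
Excess = (13170.1 − 12747.2) / 12747.2 = 422.9 / 12747.2 = 3.32% ≈ 3.3%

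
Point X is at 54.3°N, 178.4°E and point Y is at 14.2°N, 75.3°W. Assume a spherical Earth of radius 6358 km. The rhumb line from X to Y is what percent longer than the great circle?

Great circle: σ = 1.5304 rad → d_gc = Rσ = 9730.0 km
Rhumb: Δφ = -0.6999, Δλ = +1.8553, Δψ = -0.8827, q = Δφ/Δψ = 0.7929 → d_rh = R√(Δφ²+q²Δλ²) = 10357.3 km
Excess = (10357.3 − 9730.0) / 9730.0 = 627.3 / 9730.0 = 6.447% ≈ 6.4%

6.4%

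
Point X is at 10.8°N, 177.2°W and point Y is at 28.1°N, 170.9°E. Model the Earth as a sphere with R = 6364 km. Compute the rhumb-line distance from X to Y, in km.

2287 km

Rhumb course C = atan2(Δλ, Δψ) with Δψ = ln[tan(π/4+φ₂/2)/tan(π/4+φ₁/2)] = +0.3217, Δλ = -0.2077 → C = 327.16°
d = R·|Δφ| / |cos C| = 6364·0.30194 / 0.84016 = 2287 km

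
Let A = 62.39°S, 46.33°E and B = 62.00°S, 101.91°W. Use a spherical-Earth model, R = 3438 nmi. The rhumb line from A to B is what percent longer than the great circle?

Great circle: σ = 0.9305 rad → d_gc = Rσ = 3199.2 nmi
Rhumb: Δφ = +0.0068, Δλ = -2.5873, Δψ = +0.0146, q = Δφ/Δψ = 0.4665 → d_rh = R√(Δφ²+q²Δλ²) = 4149.2 nmi
Excess = (4149.2 − 3199.2) / 3199.2 = 950.0 / 3199.2 = 29.69% ≈ 29.7%

29.7%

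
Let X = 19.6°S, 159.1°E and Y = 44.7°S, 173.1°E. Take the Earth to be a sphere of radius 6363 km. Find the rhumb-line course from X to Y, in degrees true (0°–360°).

155.0°

Meridional parts: M(φ₁)=-0.3490, M(φ₂)=-0.8740 → ΔM = -0.5250;  Δλ = +0.2443 rad
tan C = Δλ / ΔM = -0.4654 → C = 155.04°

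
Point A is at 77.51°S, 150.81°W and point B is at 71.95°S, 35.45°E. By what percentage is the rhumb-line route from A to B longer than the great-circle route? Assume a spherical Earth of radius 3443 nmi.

49.5%

Great circle: σ = 0.5322 rad → d_gc = Rσ = 1832.5 nmi
Rhumb: Δφ = +0.0970, Δλ = -3.0323, Δψ = +0.3726, q = Δφ/Δψ = 0.2605 → d_rh = R√(Δφ²+q²Δλ²) = 2739.8 nmi
Excess = (2739.8 − 1832.5) / 1832.5 = 907.3 / 1832.5 = 49.51% ≈ 49.5%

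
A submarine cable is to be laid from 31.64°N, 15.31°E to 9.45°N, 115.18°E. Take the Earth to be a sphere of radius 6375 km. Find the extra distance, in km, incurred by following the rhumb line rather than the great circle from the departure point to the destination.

Great circle: cos σ = sin φ₁ sin φ₂ + cos φ₁ cos φ₂ cos Δλ,  σ = 1.6287 rad → d_gc = 10382.7 km
Rhumb line: Δψ = -0.4170, q = Δφ/Δψ = 0.9289, d_rh = R√(Δφ²+q²Δλ²) = 10612.7 km
Excess = 10612.7 − 10382.7 = 230.0 ≈ 230 km

230 km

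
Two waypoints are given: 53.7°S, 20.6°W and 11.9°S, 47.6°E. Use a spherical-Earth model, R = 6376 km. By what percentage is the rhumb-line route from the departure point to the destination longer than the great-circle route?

2.1%

Great circle: σ = 1.1796 rad → d_gc = Rσ = 7521.0 km
Rhumb: Δφ = +0.7295, Δλ = +1.1903, Δψ = +0.9061, q = Δφ/Δψ = 0.8052 → d_rh = R√(Δφ²+q²Δλ²) = 7679.7 km
Excess = (7679.7 − 7521.0) / 7521.0 = 158.7 / 7521.0 = 2.11% ≈ 2.1%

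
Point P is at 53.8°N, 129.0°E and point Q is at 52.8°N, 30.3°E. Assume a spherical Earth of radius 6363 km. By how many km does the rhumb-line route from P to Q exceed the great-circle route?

562 km

Great circle: cos σ = sin φ₁ sin φ₂ + cos φ₁ cos φ₂ cos Δλ,  σ = 0.9413 rad → d_gc = 5989.3 km
Rhumb line: Δψ = -0.0292, q = Δφ/Δψ = 0.5976, d_rh = R√(Δφ²+q²Δλ²) = 6551.2 km
Excess = 6551.2 − 5989.3 = 561.9 ≈ 562 km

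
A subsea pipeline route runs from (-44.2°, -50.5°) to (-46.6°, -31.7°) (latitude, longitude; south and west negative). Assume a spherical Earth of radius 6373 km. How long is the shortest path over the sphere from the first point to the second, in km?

Haversine: a = sin²(Δφ/2)+cos φ₁ cos φ₂ sin²(Δλ/2) = 0.01358;  σ = 2·atan2(√a,√(1−a))
σ = 13.383° → d = Rσ = 6373·0.23358 = 1489 km

1489 km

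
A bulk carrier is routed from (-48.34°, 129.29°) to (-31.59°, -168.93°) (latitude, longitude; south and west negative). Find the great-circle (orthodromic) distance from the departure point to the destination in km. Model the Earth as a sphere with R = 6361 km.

cos σ = sin φ₁ sin φ₂ + cos φ₁ cos φ₂ cos Δλ
      = sin(-48.34°)sin(-31.59°) + cos(-48.34°)cos(-31.59°)cos(61.78°) = 0.6591
σ = 48.769° → d = Rσ = 6361·0.85118 = 5414 km

5414 km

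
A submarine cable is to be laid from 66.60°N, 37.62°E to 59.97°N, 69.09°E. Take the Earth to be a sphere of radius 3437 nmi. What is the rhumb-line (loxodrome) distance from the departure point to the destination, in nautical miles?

Δψ = ln[tan(π/4+φ₂/2)/tan(π/4+φ₁/2)] = -0.2587;  Δφ = -0.1157 rad,  Δλ = +0.5493 rad
q = Δφ/Δψ = 0.4473
d = R·√(Δφ² + q²Δλ²) = 3437·0.27157 = 933 nmi

933 nmi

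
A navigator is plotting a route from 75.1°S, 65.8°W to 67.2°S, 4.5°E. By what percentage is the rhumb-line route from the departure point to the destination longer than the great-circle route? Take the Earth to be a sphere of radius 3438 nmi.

Great circle: σ = 0.3912 rad → d_gc = Rσ = 1344.9 nmi
Rhumb: Δφ = +0.1379, Δλ = +1.2270, Δψ = +0.4331, q = Δφ/Δψ = 0.3184 → d_rh = R√(Δφ²+q²Δλ²) = 1424.3 nmi
Excess = (1424.3 − 1344.9) / 1344.9 = 79.4 / 1344.9 = 5.90% ≈ 5.9%

5.9%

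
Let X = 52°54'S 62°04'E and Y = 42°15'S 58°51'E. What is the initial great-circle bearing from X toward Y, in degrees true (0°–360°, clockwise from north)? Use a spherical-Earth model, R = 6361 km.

θ = atan2( sin Δλ·cos φ₂ ,  cos φ₁ sin φ₂ − sin φ₁ cos φ₂ cos Δλ )
  = atan2(-0.0415, +0.1839) = 347.27°

347.3°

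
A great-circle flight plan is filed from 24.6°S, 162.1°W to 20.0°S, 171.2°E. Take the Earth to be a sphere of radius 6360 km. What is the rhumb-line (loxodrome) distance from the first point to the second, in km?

2788 km

Rhumb course C = atan2(Δλ, Δψ) with Δψ = ln[tan(π/4+φ₂/2)/tan(π/4+φ₁/2)] = +0.0868, Δλ = -0.4660 → C = 280.55°
d = R·|Δφ| / |cos C| = 6360·0.08029 / 0.18313 = 2788 km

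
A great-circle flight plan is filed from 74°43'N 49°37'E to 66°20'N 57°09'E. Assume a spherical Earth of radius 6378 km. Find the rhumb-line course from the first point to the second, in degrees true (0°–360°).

Meridional parts: M(φ₁)=+2.0087, M(φ₂)=+1.5629 → ΔM = -0.4457;  Δλ = +0.1315 rad
tan C = Δλ / ΔM = -0.2950 → C = 163.56°

163.6°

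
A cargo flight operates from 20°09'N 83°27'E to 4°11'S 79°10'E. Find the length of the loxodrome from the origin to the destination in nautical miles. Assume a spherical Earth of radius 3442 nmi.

Rhumb course C = atan2(Δλ, Δψ) with Δψ = ln[tan(π/4+φ₂/2)/tan(π/4+φ₁/2)] = -0.4322, Δλ = -0.0748 → C = 189.81°
d = R·|Δφ| / |cos C| = 3442·0.42470 / 0.98537 = 1484 nmi

1484 nmi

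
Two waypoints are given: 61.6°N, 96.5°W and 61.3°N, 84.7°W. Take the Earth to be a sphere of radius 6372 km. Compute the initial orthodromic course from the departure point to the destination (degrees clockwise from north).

N = sin Δλ·cos φ₂ = +0.0982;  D = cos φ₁ sin φ₂ − sin φ₁ cos φ₂ cos Δλ = +0.0037
initial course = atan2(N, D) = 87.85°

87.8°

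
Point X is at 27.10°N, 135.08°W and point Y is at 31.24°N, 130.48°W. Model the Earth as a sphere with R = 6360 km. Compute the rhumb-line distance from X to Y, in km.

640 km

Δψ = ln[tan(π/4+φ₂/2)/tan(π/4+φ₁/2)] = +0.0828;  Δφ = +0.0723 rad,  Δλ = +0.0803 rad
q = Δφ/Δψ = 0.8729
d = R·√(Δφ² + q²Δλ²) = 6360·0.10066 = 640 km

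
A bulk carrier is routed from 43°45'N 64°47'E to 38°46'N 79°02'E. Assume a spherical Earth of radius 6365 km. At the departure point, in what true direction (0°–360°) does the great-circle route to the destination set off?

N = sin Δλ·cos φ₂ = +0.1919;  D = cos φ₁ sin φ₂ − sin φ₁ cos φ₂ cos Δλ = -0.0703
initial course = atan2(N, D) = 110.11°

110.1°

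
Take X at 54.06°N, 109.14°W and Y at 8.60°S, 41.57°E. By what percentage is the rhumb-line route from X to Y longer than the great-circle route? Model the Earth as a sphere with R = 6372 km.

11.4%

Great circle: σ = 2.2488 rad → d_gc = Rσ = 14329.1 km
Rhumb: Δφ = -1.0936, Δλ = +2.6304, Δψ = -1.2766, q = Δφ/Δψ = 0.8567 → d_rh = R√(Δφ²+q²Δλ²) = 15959.9 km
Excess = (15959.9 − 14329.1) / 14329.1 = 1630.8 / 14329.1 = 11.38% ≈ 11.4%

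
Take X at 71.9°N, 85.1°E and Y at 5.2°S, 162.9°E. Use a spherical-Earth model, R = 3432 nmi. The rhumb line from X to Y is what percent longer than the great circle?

Great circle: σ = 1.5916 rad → d_gc = Rσ = 5462.2 nmi
Rhumb: Δφ = -1.3456, Δλ = +1.3579, Δψ = -1.9280, q = Δφ/Δψ = 0.6980 → d_rh = R√(Δφ²+q²Δλ²) = 5648.7 nmi
Excess = (5648.7 − 5462.2) / 5462.2 = 186.5 / 5462.2 = 3.41% ≈ 3.4%

3.4%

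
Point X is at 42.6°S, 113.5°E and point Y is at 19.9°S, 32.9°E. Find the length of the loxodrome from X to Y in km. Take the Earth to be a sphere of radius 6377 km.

Rhumb course C = atan2(Δλ, Δψ) with Δψ = ln[tan(π/4+φ₂/2)/tan(π/4+φ₁/2)] = +0.4688, Δλ = -1.4067 → C = 288.43°
d = R·|Δφ| / |cos C| = 6377·0.39619 / 0.31616 = 7991 km

7991 km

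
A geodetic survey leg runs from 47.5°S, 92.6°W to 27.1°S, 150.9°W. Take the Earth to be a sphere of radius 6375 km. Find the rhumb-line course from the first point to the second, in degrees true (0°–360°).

Meridional parts: M(φ₁)=-0.9445, M(φ₂)=-0.4917 → ΔM = +0.4528;  Δλ = -1.0175 rad
tan C = Δλ / ΔM = -2.2471 → C = 293.99°

294.0°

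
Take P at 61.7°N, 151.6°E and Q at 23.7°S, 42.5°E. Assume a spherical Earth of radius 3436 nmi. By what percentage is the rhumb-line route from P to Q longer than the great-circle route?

3.7%

Great circle: σ = 2.0897 rad → d_gc = Rσ = 7180.3 nmi
Rhumb: Δφ = -1.4905, Δλ = -1.9042, Δψ = -1.8039, q = Δφ/Δψ = 0.8263 → d_rh = R√(Δφ²+q²Δλ²) = 7446.8 nmi
Excess = (7446.8 − 7180.3) / 7180.3 = 266.5 / 7180.3 = 3.71% ≈ 3.7%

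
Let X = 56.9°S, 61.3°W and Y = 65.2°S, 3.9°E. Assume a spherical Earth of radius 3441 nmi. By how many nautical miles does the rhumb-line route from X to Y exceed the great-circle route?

82 nmi

Great circle: cos σ = sin φ₁ sin φ₂ + cos φ₁ cos φ₂ cos Δλ,  σ = 0.5423 rad → d_gc = 1865.9 nmi
Rhumb line: Δψ = -0.3013, q = Δφ/Δψ = 0.4808, d_rh = R√(Δφ²+q²Δλ²) = 1947.7 nmi
Excess = 1947.7 − 1865.9 = 81.8 ≈ 82 nmi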